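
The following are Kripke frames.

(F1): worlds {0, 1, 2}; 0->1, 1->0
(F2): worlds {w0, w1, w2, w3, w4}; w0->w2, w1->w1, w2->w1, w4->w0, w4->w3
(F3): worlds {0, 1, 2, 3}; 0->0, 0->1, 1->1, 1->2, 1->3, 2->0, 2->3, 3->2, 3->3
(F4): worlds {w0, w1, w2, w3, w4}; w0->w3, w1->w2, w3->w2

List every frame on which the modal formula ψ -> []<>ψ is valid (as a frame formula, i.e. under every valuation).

The schema corresponds to symmetry: forall x forall y (Rxy -> Ryx).
(F1): ✓.
(F2): fails — Rw4w0 but not Rw0w4.
(F3): fails — R12 but not R21.
(F4): fails — Rw1w2 but not Rw2w1.
Valid on: (F1).

(F1)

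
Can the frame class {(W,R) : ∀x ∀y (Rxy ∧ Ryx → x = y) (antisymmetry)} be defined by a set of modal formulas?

Not definable by any modal formula

If a class were modally definable it would be closed under surjective bounded morphisms (Goldblatt–Thomason).
The 8-cycle (worlds 0,1,2,3,4,5,6,7 with 0→1→2→3→4→5→6→7→0) is antisymmetric. Sending even-indexed worlds to a and odd-indexed worlds to b is a surjective bounded morphism onto the two-world frame with a↔b, which is not antisymmetric.
So no modal formula (or set of formulas) defines exactly the antisymmetric frames.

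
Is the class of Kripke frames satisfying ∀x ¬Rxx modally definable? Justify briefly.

Modal frame validity is preserved under surjective bounded morphisms.
The 3-cycle (worlds w0,w1,w2 with w0→w1→w2→w0) is irreflexive, and the map sending every world to a single reflexive point • is a surjective bounded morphism (forth: every edge maps to (•,•); back: every world has a successor). So any modal formula valid on the 3-cycle is also valid on the reflexive point, which is not irreflexive.
So the class is not modally definable.

No — not modally definable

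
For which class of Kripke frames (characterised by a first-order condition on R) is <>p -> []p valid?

Partial functionality

This schema is the CD axiom.
Its frame correspondent is partial functionality — forall x forall y forall z (Rxy & Rxz -> y = z).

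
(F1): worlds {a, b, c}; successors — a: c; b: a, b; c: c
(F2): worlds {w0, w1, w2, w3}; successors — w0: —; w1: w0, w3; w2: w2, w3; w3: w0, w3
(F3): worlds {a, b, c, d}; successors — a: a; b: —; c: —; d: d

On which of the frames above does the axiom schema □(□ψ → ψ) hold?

This is the axiom for shift-reflexivity; its first-order frame correspondent is ∀x ∀y (Rxy → Ryy).
(F1): fails — Rba but not Raa.
(F2): fails — Rw1w0 but not Rw0w0.
(F3): ✓.
Valid on: (F3).

(F3)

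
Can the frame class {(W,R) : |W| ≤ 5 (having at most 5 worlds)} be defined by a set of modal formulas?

Modal frame validity is preserved under disjoint unions.
Any modal formula valid on each of 6 disjoint one-world frames is valid on their disjoint union (validity is preserved under disjoint unions). Each one-world frame has |W|=1≤5, but the union has |W|=6.
Hence having at most 5 worlds is not modally definable.

Not definable by any modal formula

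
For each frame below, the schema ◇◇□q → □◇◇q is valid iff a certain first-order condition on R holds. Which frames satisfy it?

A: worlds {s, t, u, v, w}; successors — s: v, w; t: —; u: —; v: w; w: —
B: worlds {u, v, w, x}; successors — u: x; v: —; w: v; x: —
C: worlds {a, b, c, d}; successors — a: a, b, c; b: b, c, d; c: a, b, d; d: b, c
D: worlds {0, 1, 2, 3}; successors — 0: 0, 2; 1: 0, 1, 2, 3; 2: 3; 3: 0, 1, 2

Frame correspondent (Sahlqvist): ∀x ∀y ∀z ((xR²y ∧ xRz) → ∃w (yRw ∧ zR²w)) — i.e. a generalized confluence (Geach) condition.
A: fails — sR²w, sRv but no w* with wRw* and vR²w*.
B: holds.
C: holds.
D: fails — 0R²2, 0R2 but no w with 2Rw and 2R²w.

B, C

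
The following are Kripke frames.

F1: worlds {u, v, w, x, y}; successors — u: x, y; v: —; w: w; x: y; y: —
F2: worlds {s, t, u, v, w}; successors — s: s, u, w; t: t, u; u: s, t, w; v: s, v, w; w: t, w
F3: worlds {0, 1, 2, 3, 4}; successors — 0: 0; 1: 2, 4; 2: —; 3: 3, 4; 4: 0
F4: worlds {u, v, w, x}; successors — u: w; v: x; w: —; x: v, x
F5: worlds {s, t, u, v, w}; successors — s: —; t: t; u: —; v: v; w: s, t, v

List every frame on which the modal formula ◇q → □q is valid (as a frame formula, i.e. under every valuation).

none

Frame correspondent (Sahlqvist): ∀x ∀y ∀z (Rxy ∧ Rxz → y = z) — i.e. partial functionality.
F1: fails — u sees both x and y.
F2: fails — s sees both s and u.
F3: fails — 1 sees both 2 and 4.
F4: fails — x sees both v and x.
F5: fails — w sees both s and t.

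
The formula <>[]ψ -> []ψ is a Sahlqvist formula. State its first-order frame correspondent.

This is frame-equivalent to ◇ψ → □◇ψ (substitute ¬ψ for ψ and contrapose).
Suppose ◇ψ→□◇ψ is valid. Take Rxy, Rxz and set V(ψ)={y}. Then ◇ψ at x, so □◇ψ at x, so ◇ψ at z, so some w with Rzw has ψ; w=y, i.e. Rzy. By symmetry of the argument, Ryz.
Conversely, on a frame with the Euclidean property the schema holds at every world under every valuation.
Frame condition: forall x forall y forall z (Rxy & Rxz -> Ryz).

the Euclidean property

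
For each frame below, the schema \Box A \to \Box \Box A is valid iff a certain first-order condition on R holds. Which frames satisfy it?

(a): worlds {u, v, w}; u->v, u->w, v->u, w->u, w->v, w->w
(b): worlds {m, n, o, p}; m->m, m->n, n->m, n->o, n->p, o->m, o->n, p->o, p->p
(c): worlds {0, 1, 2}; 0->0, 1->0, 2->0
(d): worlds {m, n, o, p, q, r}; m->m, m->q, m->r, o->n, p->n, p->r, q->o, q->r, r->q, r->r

(c)

The schema corresponds to transitivity: \forall x \forall y \forall z (Rxy \wedge Ryz \to Rxz).
(a): fails — Ruv and Rvu but not Ruu.
(b): fails — Ron and Rno but not Roo.
(c): condition met.
(d): fails — Rpr and Rrq but not Rpq.
Valid on: (c).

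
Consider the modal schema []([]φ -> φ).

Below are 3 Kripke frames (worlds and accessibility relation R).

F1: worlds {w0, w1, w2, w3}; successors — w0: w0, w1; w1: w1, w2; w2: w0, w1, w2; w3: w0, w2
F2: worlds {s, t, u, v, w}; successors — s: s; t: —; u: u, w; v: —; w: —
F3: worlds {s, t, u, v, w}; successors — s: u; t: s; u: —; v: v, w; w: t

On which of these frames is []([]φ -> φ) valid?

Frame correspondent (Sahlqvist): forall x forall y (Rxy -> Ryy) — i.e. shift-reflexivity.
F1: satisfies the condition.
F2: fails — Ruw but not Rww.
F3: fails — Rwt but not Rtt.

F1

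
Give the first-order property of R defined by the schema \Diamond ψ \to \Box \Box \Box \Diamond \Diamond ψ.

\forall x \forall y \forall z ((xRy \wedge x R^3 z) \to \exists w (y = w \wedge z R^2 w))

This is a Sahlqvist (Geach-type) schema ◇^1□^0ψ → □^3◇^2ψ.
First-order correspondent: \forall x \forall y \forall z ((xRy \wedge x R^3 z) \to \exists w (y = w \wedge z R^2 w)).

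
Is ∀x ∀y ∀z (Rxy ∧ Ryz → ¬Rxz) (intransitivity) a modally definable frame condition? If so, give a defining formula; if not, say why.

If a class were modally definable it would be closed under surjective bounded morphisms (Goldblatt–Thomason).
The 7-cycle (worlds a,b,c,d,e,f,g with a→b→c→d→e→f→g→a) is intransitive. Mapping every world to a single reflexive point • is a surjective bounded morphism; the reflexive point is not intransitive (R••∧R•• but R••).
Hence intransitivity is not modally definable.

Not modally definable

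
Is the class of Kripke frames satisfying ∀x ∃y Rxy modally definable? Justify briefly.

Definable; □p → ◇p defines it

This is a Sahlqvist condition; the D axiom □p → ◇p defines it.
Suppose □p→◇p is valid. At any x set V(p)=W. Then □p at x, so ◇p at x, so x has a successor.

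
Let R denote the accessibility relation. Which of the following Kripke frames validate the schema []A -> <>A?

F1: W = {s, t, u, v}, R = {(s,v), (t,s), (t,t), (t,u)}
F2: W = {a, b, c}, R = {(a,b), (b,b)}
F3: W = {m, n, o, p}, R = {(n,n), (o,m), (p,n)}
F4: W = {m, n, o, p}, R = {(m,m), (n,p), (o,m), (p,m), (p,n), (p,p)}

F4

Frame correspondent (Sahlqvist): forall x exists y Rxy — i.e. seriality.
F1: fails — world u has no successor.
F2: fails — world c has no successor.
F3: fails — world m has no successor.
F4: satisfies the condition.
Valid on: F4.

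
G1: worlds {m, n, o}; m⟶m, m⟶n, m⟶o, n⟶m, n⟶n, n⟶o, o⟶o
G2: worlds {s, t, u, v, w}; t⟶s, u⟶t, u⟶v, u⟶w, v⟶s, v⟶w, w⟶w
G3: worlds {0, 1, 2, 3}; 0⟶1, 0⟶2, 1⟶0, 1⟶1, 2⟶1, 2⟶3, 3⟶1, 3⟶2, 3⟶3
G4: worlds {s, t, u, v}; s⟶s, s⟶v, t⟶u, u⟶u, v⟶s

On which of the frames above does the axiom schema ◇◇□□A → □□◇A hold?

G1, G3, G4

This is the axiom for a generalized confluence (Geach) condition; its first-order frame correspondent is ∀x ∀y ∀z ((xR²y ∧ xR²z) → ∃w (yR²w ∧ zRw)).
G1: ✓.
G2: fails — uR²s, uR²s but no w* with sR²w* and sRw*.
G3: ✓.
G4: ✓.
Valid on: G1, G3, G4.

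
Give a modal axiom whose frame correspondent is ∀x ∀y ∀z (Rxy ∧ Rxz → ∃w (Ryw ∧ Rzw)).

This is convergence; the standard corresponding axiom is .2: ◇□r → □◇r.
Suppose ◇□r→□◇r is valid. Take Rxy, Rxz and set V(r)={w : Ryw}. Then □r at y so ◇□r at x, so □◇r at x, so ◇r at z, giving w with Rzw and Ryw.

◇□r → □◇r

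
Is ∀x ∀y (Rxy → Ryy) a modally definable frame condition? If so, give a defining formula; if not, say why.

The condition is shift-reflexivity. A defining modal formula is □(□q → q).
Suppose □(□q→q) is valid. Take Rxy and set V(q)={w : Ryw}. Then at y, □q holds; since □(□q→q) at x, □q→q at y, so q at y, i.e. Ryy.

Yes, by □(□q → q)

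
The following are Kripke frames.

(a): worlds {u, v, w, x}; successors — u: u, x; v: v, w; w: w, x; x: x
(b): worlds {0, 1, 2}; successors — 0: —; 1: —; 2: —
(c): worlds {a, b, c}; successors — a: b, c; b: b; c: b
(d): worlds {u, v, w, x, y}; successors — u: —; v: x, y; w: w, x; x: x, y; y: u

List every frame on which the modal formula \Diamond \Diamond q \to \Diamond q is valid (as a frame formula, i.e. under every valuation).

Frame correspondent (Sahlqvist): \forall x \forall y \forall z (Rxy \wedge Ryz \to Rxz) — i.e. transitivity.
(a): fails — Rvw and Rwx but not Rvx.
(b): ✓.
(c): ✓.
(d): fails — Rwx and Rxy but not Rwy.
Valid on: (b), (c).

(b), (c)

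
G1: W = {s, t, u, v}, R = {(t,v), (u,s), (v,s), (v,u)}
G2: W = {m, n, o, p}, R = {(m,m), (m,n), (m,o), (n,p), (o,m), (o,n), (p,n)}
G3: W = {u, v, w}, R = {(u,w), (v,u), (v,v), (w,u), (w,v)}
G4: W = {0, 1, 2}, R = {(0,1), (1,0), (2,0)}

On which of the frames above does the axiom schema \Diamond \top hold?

G2, G3, G4

Frame correspondent (Sahlqvist): \forall x \exists y Rxy — i.e. seriality.
G1: fails — world s has no successor.
G2: satisfies the condition.
G3: satisfies the condition.
G4: satisfies the condition.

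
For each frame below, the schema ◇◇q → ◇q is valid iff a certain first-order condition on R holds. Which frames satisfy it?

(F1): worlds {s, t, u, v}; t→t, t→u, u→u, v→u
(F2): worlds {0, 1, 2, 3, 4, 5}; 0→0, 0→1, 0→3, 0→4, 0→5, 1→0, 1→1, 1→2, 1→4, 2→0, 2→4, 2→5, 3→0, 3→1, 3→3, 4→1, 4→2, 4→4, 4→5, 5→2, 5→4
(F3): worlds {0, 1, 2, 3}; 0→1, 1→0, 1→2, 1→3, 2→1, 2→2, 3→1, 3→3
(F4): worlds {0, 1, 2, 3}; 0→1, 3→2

(F1), (F4)

The schema corresponds to transitivity: ∀x ∀y ∀z (Rxy ∧ Ryz → Rxz).
(F1): ✓.
(F2): fails — R12 and R25 but not R15.
(F3): fails — R10 and R01 but not R11.
(F4): ✓.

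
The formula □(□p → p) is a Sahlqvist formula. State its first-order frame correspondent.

shift-reflexivity: ∀x ∀y (Rxy → Ryy)

This schema is the T□ axiom.
It corresponds to shift-reflexivity: ∀x ∀y (Rxy → Ryy).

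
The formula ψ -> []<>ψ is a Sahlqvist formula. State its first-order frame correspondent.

symmetry

Suppose ψ→□◇ψ is valid. Take Rxy and set V(ψ)={x}. Then ψ at x, so □◇ψ at x, so ◇ψ at y, so some z with Ryz has ψ; z=x, i.e. Ryx.
Conversely, on a frame with symmetry the schema holds at every world under every valuation.
So the correspondent is symmetry.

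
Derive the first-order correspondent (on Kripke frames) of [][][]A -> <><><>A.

This is a Sahlqvist (Geach-type) schema ◇^0□^3A → □^0◇^3A.
First-order correspondent: forall x exists w (x R^3 w & x R^3 w).

forall x exists w (x R^3 w & x R^3 w)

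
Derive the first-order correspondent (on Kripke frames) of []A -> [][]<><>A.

forall x forall z (x R^2 z -> exists w (xRw & z R^2 w))

This is a Sahlqvist (Geach-type) schema ◇^0□^1A → □^2◇^2A.
Minimal-valuation argument: fix x; take any y with xR^0y and any z with xR^2z. Set V(A) to the set of worlds R-reachable from y in exactly 1 step. Then □^1A holds at y, so the antecedent holds at x; validity forces ◇^2A at z, giving a w with zR^2w and yR^1w.
First-order correspondent: forall x forall z (x R^2 z -> exists w (xRw & z R^2 w)).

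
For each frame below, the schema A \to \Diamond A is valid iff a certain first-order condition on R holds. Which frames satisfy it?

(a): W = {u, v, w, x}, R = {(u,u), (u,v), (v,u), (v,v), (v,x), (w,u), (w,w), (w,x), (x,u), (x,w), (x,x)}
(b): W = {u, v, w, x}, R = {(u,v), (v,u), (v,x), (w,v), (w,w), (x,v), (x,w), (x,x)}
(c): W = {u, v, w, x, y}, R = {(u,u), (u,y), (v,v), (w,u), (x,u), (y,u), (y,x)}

(a)

This is the axiom for reflexivity; its first-order frame correspondent is \forall x Rxx.
(a): ✓.
(b): fails — world u does not see itself.
(c): fails — world w does not see itself.
Valid on: (a).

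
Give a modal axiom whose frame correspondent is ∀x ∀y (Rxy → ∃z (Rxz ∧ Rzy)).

The condition is density. The C4 schema □□q → □q defines it.
Suppose □□q→□q is valid. Take Rxy and set V(q)={w : xR²w}. Then □□q at x, so □q at x, so q at y, i.e. ∃z(Rxz∧Rzy).

□□q → □q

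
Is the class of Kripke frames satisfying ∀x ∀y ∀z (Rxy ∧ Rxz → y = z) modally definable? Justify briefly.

Yes: it is partial functionality, defined by the CD schema ◇p → □p.
Suppose ◇p→□p is valid. Take Rxy, Rxz and set V(p)={y}. Then ◇p at x, so □p at x, so p at z, i.e. z=y.

Yes, by ◇p → □p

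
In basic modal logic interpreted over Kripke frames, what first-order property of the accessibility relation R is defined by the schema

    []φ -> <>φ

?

This is the D axiom.
Its frame correspondent is seriality — forall x exists y Rxy.

Seriality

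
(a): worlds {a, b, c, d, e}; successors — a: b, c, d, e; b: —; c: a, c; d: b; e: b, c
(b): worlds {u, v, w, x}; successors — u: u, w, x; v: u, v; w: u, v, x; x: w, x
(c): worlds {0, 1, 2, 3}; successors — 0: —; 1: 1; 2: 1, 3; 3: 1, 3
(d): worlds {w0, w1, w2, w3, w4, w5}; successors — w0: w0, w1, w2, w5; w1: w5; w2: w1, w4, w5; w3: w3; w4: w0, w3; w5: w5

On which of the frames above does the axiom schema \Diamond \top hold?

Frame correspondent (Sahlqvist): \forall x \exists y Rxy — i.e. seriality.
(a): fails — world b has no successor.
(b): satisfies the condition.
(c): fails — world 0 has no successor.
(d): satisfies the condition.

(b), (d)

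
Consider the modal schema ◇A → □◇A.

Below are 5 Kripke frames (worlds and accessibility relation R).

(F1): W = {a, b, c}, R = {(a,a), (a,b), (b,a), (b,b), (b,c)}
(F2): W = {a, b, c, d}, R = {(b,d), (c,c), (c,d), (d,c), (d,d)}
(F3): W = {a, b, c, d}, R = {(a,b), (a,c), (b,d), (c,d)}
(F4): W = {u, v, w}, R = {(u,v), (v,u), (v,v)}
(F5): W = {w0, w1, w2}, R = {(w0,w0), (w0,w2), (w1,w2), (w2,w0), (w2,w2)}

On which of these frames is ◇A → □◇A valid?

Frame correspondent (Sahlqvist): ∀x ∀y ∀z (Rxy ∧ Rxz → Ryz) — i.e. the Euclidean property.
(F1): fails — Rbc and Rbc but not Rcc.
(F2): ✓.
(F3): fails — Rac and Rac but not Rcc.
(F4): fails — Rvu and Rvu but not Ruu.
(F5): ✓.

(F2), (F5)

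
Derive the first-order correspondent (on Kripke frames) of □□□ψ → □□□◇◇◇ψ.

∀x ∀z (xR³z → ∃w (xR³w ∧ zR³w))

This is a Sahlqvist (Geach-type) schema ◇^0□^3ψ → □^3◇^3ψ.
First-order correspondent: ∀x ∀z (xR³z → ∃w (xR³w ∧ zR³w)).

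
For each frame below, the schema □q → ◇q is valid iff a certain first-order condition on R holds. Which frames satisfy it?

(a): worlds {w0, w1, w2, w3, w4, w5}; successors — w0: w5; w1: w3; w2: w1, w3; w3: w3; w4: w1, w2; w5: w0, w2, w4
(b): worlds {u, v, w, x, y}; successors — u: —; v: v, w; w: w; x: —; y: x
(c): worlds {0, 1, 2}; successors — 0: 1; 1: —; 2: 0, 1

Frame correspondent (Sahlqvist): ∀x ∃y Rxy — i.e. seriality.
(a): ✓.
(b): fails — world u has no successor.
(c): fails — world 1 has no successor.
Valid on: (a).

(a)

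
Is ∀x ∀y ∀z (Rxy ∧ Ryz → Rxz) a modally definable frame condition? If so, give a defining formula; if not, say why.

The condition is transitivity. A defining modal formula is □p → □□p.

Yes — defined by □p → □□p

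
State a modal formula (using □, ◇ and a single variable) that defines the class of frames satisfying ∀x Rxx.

□ψ → ψ

A defining formula is □ψ → ψ (the T axiom).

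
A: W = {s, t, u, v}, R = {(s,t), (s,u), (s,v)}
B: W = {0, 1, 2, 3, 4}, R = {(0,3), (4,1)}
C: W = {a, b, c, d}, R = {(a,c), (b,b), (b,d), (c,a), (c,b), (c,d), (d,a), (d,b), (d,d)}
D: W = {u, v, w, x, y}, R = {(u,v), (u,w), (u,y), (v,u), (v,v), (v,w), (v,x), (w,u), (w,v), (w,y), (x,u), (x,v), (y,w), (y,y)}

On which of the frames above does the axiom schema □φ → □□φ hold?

This is the axiom for transitivity; its first-order frame correspondent is ∀x ∀y ∀z (Rxy ∧ Ryz → Rxz).
A: ✓.
B: ✓.
C: fails — Rac and Rcd but not Rad.
D: fails — Ruv and Rvu but not Ruu.
Valid on: A, B.

A, B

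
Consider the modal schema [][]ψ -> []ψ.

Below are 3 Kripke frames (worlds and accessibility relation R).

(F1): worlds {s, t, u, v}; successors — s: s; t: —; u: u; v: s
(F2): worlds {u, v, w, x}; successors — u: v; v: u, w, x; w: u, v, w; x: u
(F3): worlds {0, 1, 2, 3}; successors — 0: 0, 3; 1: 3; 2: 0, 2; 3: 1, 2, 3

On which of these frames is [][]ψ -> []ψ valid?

(F1), (F3)

This is the axiom for density; its first-order frame correspondent is forall x forall y (Rxy -> exists z (Rxz & Rzy)).
(F1): condition met.
(F2): fails — Ruv but no z with Ruz and Rzv.
(F3): condition met.
Valid on: (F1), (F3).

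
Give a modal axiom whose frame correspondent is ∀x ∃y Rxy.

□q → ◇q

The condition is seriality. The D schema □q → ◇q defines it.
Suppose □q→◇q is valid. At any x set V(q)=W. Then □q at x, so ◇q at x, so x has a successor.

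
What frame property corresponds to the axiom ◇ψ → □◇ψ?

Suppose ◇ψ→□◇ψ is valid. Take Rxy, Rxz and set V(ψ)={y}. Then ◇ψ at x, so □◇ψ at x, so ◇ψ at z, so some w with Rzw has ψ; w=y, i.e. Rzy. By symmetry of the argument, Ryz.
The converse is a direct semantic check.
Frame condition: ∀x ∀y ∀z (Rxy ∧ Rxz → Ryz).

the Euclidean property: ∀x ∀y ∀z (Rxy ∧ Rxz → Ryz)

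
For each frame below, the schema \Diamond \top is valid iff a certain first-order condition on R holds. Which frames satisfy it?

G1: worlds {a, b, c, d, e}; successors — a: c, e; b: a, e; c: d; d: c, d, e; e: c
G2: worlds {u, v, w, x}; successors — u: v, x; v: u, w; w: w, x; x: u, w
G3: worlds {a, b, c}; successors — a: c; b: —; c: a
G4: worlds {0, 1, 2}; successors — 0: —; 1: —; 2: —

G1, G2

This is the axiom for seriality; its first-order frame correspondent is \forall x \exists y Rxy.
G1: satisfies the condition.
G2: satisfies the condition.
G3: fails — world b has no successor.
G4: fails — world 0 has no successor.
Valid on: G1, G2.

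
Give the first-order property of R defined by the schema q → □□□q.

∀x ∀z (xR³z → ∃w (x = w ∧ z = w))

This is a Sahlqvist (Geach-type) schema ◇^0□^0q → □^3◇^0q.
First-order correspondent: ∀x ∀z (xR³z → ∃w (x = w ∧ z = w)).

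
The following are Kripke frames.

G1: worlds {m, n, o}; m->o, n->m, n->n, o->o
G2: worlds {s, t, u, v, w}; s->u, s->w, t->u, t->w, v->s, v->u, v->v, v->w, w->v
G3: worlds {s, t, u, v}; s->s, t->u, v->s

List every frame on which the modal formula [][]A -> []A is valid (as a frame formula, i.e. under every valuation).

G1

This is the axiom for density; its first-order frame correspondent is forall x forall y (Rxy -> exists z (Rxz & Rzy)).
G1: condition met.
G2: fails — Rtw but no z with Rtz and Rzw.
G3: fails — Rtu but no z with Rtz and Rzu.
Valid on: G1.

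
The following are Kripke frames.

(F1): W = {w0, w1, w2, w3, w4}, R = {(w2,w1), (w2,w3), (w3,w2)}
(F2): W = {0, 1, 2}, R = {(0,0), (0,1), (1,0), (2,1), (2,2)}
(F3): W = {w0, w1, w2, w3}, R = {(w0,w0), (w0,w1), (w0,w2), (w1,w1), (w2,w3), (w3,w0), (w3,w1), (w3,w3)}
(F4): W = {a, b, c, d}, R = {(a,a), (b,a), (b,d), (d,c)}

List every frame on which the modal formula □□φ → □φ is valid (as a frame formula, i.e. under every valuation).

The schema corresponds to density: ∀x ∀y (Rxy → ∃z (Rxz ∧ Rzy)).
(F1): fails — Rw3w2 but no z with Rw3z and Rzw2.
(F2): condition met.
(F3): condition met.
(F4): fails — Rdc but no z with Rdz and Rzc.

(F2), (F3)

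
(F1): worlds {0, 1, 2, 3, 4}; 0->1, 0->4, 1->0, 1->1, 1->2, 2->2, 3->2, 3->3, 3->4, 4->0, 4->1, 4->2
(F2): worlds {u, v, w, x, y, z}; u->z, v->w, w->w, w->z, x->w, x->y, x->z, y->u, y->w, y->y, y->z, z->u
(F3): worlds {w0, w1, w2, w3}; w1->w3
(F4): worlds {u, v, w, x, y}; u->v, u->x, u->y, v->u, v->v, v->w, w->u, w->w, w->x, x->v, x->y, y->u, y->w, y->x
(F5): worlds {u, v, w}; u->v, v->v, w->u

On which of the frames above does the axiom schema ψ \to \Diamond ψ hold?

none

Frame correspondent (Sahlqvist): \forall x Rxx — i.e. reflexivity.
(F1): fails — world 0 does not see itself.
(F2): fails — world u does not see itself.
(F3): fails — world w0 does not see itself.
(F4): fails — world u does not see itself.
(F5): fails — world u does not see itself.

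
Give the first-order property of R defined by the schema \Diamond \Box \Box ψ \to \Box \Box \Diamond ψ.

\forall x \forall y \forall z ((xRy \wedge x R^2 z) \to \exists w (y R^2 w \wedge zRw))

This is a Sahlqvist (Geach-type) schema ◇^1□^2ψ → □^2◇^1ψ.
Minimal-valuation argument: fix x; take any y with xR^1y and any z with xR^2z. Set V(ψ) to the set of worlds R-reachable from y in exactly 2 steps. Then □^2ψ holds at y, so the antecedent holds at x; validity forces ◇^1ψ at z, giving a w with zR^1w and yR^2w.
First-order correspondent: \forall x \forall y \forall z ((xRy \wedge x R^2 z) \to \exists w (y R^2 w \wedge zRw)).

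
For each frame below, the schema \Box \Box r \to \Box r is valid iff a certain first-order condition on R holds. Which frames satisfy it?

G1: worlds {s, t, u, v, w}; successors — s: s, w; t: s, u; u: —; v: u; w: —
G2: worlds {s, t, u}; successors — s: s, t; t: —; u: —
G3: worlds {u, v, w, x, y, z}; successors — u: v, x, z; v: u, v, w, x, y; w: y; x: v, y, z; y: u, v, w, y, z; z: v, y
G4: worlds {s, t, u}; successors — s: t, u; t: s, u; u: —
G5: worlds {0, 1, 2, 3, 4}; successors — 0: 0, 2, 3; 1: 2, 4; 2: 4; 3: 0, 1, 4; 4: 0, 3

The schema corresponds to density: \forall x \forall y (Rxy \to \exists z (Rxz \wedge Rzy)).
G1: fails — Rvu but no z with Rvz and Rzu.
G2: satisfies the condition.
G3: satisfies the condition.
G4: fails — Rts but no z with Rtz and Rzs.
G5: fails — R12 but no z with R1z and Rz2.

G2, G3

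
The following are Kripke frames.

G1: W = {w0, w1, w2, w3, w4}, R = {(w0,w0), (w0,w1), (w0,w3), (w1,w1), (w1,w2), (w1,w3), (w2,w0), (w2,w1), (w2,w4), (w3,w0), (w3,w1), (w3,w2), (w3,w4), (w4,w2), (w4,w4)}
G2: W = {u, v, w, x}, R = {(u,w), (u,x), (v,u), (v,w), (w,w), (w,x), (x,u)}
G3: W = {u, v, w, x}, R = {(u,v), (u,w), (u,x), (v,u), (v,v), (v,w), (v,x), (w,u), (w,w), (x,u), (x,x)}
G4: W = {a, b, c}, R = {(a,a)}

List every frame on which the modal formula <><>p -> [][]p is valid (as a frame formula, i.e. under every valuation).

G4

The schema corresponds to a generalized confluence (Geach) condition: forall x forall y forall z ((x R^2 y & x R^2 z) -> exists w (y = w & z = w)).
G1: fails — w0R²w0, w0R²w1 but w0 ≠ w1.
G2: fails — uR²u, uR²w but u ≠ w.
G3: fails — uR²u, uR²v but u ≠ v.
G4: condition met.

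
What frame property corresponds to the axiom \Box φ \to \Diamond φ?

seriality

Suppose □φ→◇φ is valid. At any x set V(φ)=W. Then □φ at x, so ◇φ at x, so x has a successor.
Conversely, any frame satisfying \forall x \exists y Rxy validates the schema.
So the correspondent is seriality.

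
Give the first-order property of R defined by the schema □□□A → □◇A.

∀x ∀z (xRz → ∃w (xR³w ∧ zRw))

This is a Sahlqvist (Geach-type) schema ◇^0□^3A → □^1◇^1A.
Minimal-valuation argument: fix x; take any y with xR^0y and any z with xR^1z. Set V(A) to the set of worlds R-reachable from y in exactly 3 steps. Then □^3A holds at y, so the antecedent holds at x; validity forces ◇^1A at z, giving a w with zR^1w and yR^3w.
First-order correspondent: ∀x ∀z (xRz → ∃w (xR³w ∧ zRw)).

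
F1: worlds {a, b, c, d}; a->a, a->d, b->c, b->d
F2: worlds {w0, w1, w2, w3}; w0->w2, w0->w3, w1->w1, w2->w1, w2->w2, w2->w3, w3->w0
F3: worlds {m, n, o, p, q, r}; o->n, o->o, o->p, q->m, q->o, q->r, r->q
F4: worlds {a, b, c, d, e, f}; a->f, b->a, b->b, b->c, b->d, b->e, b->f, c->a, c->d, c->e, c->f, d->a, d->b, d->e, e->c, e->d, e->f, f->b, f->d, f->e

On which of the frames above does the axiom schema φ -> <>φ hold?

The schema corresponds to a generalized confluence (Geach) condition: forall x exists w (x = w & xRw).
F1: fails — at b but no w with b=w and bRw.
F2: fails — at w0 but no w with w0=w and w0Rw.
F3: fails — at m but no w with m=w and mRw.
F4: fails — at a but no w with a=w and aRw.

none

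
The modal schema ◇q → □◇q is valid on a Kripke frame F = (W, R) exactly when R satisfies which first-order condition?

Suppose ◇q→□◇q is valid. Take Rxy, Rxz and set V(q)={y}. Then ◇q at x, so □◇q at x, so ◇q at z, so some w with Rzw has q; w=y, i.e. Rzy. By symmetry of the argument, Ryz.

the Euclidean property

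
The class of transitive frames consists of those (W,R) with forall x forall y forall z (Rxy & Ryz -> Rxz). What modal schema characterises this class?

A defining formula is □q → □□q (the 4 axiom).
Suppose □q→□□q is valid. Take Rxy, Ryz and set V(q)={w : Rxw}. Then □q at x, so □□q at x, so □q at y, so q at z, i.e. Rxz.

□q → □□q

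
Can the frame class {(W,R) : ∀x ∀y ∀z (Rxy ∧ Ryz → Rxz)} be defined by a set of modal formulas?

The condition is transitivity. A defining modal formula is □q → □□q.

Yes, by □q → □□q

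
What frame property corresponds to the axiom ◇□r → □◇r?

This schema is the .2 axiom.
It corresponds to convergence: ∀x ∀y ∀z (Rxy ∧ Rxz → ∃w (Ryw ∧ Rzw)).

convergence: ∀x ∀y ∀z (Rxy ∧ Rxz → ∃w (Ryw ∧ Rzw))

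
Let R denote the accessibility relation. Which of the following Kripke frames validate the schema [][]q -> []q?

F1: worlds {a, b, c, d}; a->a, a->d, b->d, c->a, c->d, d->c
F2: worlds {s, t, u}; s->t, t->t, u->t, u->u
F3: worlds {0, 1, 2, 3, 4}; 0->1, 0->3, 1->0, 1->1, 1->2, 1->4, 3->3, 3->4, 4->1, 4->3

Frame correspondent (Sahlqvist): forall x forall y (Rxy -> exists z (Rxz & Rzy)) — i.e. density.
F1: fails — Rdc but no z with Rdz and Rzc.
F2: ✓.
F3: ✓.

F2, F3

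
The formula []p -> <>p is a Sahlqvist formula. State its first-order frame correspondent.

Seriality

This is the D axiom.
It corresponds to seriality: forall x exists y Rxy.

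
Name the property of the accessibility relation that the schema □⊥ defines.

□⊥ is valid iff no world has any successor (otherwise □⊥ fails at any world with one).

emptiness of R: ∀x ∀y ¬Rxy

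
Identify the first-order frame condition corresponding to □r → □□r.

Suppose □r→□□r is valid. Take Rxy, Ryz and set V(r)={w : Rxw}. Then □r at x, so □□r at x, so □r at y, so r at z, i.e. Rxz.
The converse is a direct semantic check.
So the correspondent is transitivity.

transitivity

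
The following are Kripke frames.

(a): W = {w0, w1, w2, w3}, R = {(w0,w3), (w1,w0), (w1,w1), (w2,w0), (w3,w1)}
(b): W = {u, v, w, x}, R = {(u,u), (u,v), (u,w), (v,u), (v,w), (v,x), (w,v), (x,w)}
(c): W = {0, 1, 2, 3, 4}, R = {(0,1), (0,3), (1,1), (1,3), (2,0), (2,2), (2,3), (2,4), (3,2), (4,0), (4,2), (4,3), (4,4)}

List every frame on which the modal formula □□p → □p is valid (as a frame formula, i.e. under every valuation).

This is the axiom for density; its first-order frame correspondent is ∀x ∀y (Rxy → ∃z (Rxz ∧ Rzy)).
(a): fails — Rw2w0 but no z with Rw2z and Rzw0.
(b): fails — Rxw but no z with Rxz and Rzw.
(c): ✓.

(c)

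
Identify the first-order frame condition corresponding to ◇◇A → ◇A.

This is frame-equivalent to □A → □□A (substitute ¬A for A and contrapose).
Suppose □A→□□A is valid. Take Rxy, Ryz and set V(A)={w : Rxw}. Then □A at x, so □□A at x, so □A at y, so A at z, i.e. Rxz.

Transitivity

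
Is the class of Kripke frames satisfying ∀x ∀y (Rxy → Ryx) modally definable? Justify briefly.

Yes — defined by r → □◇r

This is a Sahlqvist condition; the B axiom r → □◇r defines it.
Suppose r→□◇r is valid. Take Rxy and set V(r)={x}. Then r at x, so □◇r at x, so ◇r at y, so some z with Ryz has r; z=x, i.e. Ryx.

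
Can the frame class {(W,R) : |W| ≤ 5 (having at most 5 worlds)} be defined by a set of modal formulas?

No

If a class were modally definable it would be closed under disjoint unions (Goldblatt–Thomason).
Any modal formula valid on each of 6 disjoint one-world frames is valid on their disjoint union (validity is preserved under disjoint unions). Each one-world frame has |W|=1≤5, but the union has |W|=6.
Hence having at most 5 worlds is not modally definable.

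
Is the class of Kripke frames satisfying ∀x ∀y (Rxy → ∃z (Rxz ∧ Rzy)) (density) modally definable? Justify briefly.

Yes — defined by □□p → □p

This is a Sahlqvist condition; the C4 axiom □□p → □p defines it.
Suppose □□p→□p is valid. Take Rxy and set V(p)={w : xR²w}. Then □□p at x, so □p at x, so p at y, i.e. ∃z(Rxz∧Rzy).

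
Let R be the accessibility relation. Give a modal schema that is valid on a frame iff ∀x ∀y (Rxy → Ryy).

The condition is shift-reflexivity. The T□ schema □(□ψ → ψ) defines it.
Suppose □(□ψ→ψ) is valid. Take Rxy and set V(ψ)={w : Ryw}. Then at y, □ψ holds; since □(□ψ→ψ) at x, □ψ→ψ at y, so ψ at y, i.e. Ryy.

□(□ψ → ψ)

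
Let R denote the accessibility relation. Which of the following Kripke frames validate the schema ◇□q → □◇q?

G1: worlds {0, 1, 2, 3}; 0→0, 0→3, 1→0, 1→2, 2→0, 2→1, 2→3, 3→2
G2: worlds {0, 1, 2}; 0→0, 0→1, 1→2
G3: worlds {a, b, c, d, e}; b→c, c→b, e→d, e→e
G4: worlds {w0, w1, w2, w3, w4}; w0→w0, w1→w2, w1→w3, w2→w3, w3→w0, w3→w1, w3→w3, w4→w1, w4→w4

none

This is the axiom for convergence; its first-order frame correspondent is ∀x ∀y ∀z (Rxy ∧ Rxz → ∃w (Ryw ∧ Rzw)).
G1: fails — R00 and R03 but 0 and 3 have no common successor.
G2: fails — R00 and R01 but 0 and 1 have no common successor.
G3: fails — Red and Red but d and d have no common successor.
G4: fails — Rw3w1 and Rw3w0 but w1 and w0 have no common successor.
Valid on no frame.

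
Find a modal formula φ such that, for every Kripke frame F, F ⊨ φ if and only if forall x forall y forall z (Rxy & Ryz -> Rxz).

The condition is transitivity. The 4 schema □s → □□s defines it.

□s → □□s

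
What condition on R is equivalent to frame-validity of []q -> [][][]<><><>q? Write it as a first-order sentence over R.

forall x forall z (x R^3 z -> exists w (xRw & z R^3 w))

This is a Sahlqvist (Geach-type) schema ◇^0□^1q → □^3◇^3q.
First-order correspondent: forall x forall z (x R^3 z -> exists w (xRw & z R^3 w)).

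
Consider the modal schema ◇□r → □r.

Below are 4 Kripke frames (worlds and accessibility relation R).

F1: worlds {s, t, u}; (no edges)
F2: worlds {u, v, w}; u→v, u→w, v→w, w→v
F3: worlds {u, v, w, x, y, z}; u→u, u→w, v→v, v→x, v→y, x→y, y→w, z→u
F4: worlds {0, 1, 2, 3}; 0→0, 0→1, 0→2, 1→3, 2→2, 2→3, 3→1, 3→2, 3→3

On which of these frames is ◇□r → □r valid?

The schema corresponds to the Euclidean property: ∀x ∀y ∀z (Rxy ∧ Rxz → Ryz).
F1: satisfies the condition.
F2: fails — Ruv and Ruv but not Rvv.
F3: fails — Ruw and Ruw but not Rww.
F4: fails — R02 and R00 but not R20.
Valid on: F1.

F1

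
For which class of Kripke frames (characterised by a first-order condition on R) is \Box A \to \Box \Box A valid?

transitivity: \forall x \forall y \forall z (Rxy \wedge Ryz \to Rxz)

Suppose □A→□□A is valid. Take Rxy, Ryz and set V(A)={w : Rxw}. Then □A at x, so □□A at x, so □A at y, so A at z, i.e. Rxz.
The converse is a direct semantic check.
Frame condition: \forall x \forall y \forall z (Rxy \wedge Ryz \to Rxz).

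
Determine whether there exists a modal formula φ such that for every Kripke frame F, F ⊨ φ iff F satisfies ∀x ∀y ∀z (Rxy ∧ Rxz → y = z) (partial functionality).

Yes, by ◇q → □q

Yes: it is partial functionality, defined by the CD schema ◇q → □q.
Suppose ◇q→□q is valid. Take Rxy, Rxz and set V(q)={y}. Then ◇q at x, so □q at x, so q at z, i.e. z=y.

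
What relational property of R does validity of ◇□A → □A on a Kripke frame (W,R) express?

This is frame-equivalent to ◇A → □◇A (substitute ¬A for A and contrapose).
Suppose ◇A→□◇A is valid. Take Rxy, Rxz and set V(A)={y}. Then ◇A at x, so □◇A at x, so ◇A at z, so some w with Rzw has A; w=y, i.e. Rzy. By symmetry of the argument, Ryz.

the Euclidean property: ∀x ∀y ∀z (Rxy ∧ Rxz → Ryz)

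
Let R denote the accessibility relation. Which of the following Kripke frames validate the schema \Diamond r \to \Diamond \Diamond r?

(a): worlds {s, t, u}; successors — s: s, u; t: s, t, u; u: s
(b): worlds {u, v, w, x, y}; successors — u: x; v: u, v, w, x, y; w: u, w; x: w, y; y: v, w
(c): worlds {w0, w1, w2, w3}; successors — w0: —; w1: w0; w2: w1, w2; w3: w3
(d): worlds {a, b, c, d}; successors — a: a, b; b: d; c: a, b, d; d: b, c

This is the axiom for a generalized confluence (Geach) condition; its first-order frame correspondent is \forall x \forall y (xRy \to \exists w (y = w \wedge x R^2 w)).
(a): condition met.
(b): fails — uRx but no t with x=t and uR²t.
(c): fails — w1Rw0 but no w with w0=w and w1R²w.
(d): fails — bRd but no w with d=w and bR²w.
Valid on: (a).

(a)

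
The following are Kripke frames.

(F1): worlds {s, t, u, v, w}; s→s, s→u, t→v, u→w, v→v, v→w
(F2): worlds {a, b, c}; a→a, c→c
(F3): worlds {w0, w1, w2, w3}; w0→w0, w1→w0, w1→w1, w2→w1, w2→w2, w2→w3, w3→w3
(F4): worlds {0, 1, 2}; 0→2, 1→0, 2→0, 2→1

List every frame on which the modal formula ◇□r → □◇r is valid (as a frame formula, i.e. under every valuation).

Frame correspondent (Sahlqvist): ∀x ∀y ∀z (Rxy ∧ Rxz → ∃w (Ryw ∧ Rzw)) — i.e. convergence.
(F1): fails — Rsu and Rss but u and s have no common successor.
(F2): satisfies the condition.
(F3): fails — Rw2w1 and Rw2w3 but w1 and w3 have no common successor.
(F4): fails — R20 and R21 but 0 and 1 have no common successor.
Valid on: (F2).

(F2)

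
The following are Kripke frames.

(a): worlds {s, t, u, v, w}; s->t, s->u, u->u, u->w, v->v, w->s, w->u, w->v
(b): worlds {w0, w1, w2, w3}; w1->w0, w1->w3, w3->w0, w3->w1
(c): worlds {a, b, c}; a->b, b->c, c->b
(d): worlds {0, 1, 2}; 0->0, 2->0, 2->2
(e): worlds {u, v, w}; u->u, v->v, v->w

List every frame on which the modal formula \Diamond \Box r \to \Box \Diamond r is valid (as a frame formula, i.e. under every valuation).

(c), (d)

This is the axiom for convergence; its first-order frame correspondent is \forall x \forall y \forall z (Rxy \wedge Rxz \to \exists w (Ryw \wedge Rzw)).
(a): fails — Rsu and Rst but u and t have no common successor.
(b): fails — Rw1w0 and Rw1w0 but w0 and w0 have no common successor.
(c): holds.
(d): holds.
(e): fails — Rvw and Rvw but w and w have no common successor.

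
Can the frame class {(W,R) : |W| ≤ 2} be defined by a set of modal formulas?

Any modally definable frame class is closed under disjoint unions.
Any modal formula valid on each of 3 disjoint one-world frames is valid on their disjoint union (validity is preserved under disjoint unions). Each one-world frame has |W|=1≤2, but the union has |W|=3.
So the class is not modally definable.

Not definable by any modal formula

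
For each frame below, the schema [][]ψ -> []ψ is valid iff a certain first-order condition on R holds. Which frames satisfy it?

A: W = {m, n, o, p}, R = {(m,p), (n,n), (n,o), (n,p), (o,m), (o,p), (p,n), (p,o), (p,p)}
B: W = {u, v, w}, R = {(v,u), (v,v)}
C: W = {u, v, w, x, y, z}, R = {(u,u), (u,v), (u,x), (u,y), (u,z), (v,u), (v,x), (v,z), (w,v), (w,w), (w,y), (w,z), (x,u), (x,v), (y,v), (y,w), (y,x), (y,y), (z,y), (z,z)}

B, C

Frame correspondent (Sahlqvist): forall x forall y (Rxy -> exists z (Rxz & Rzy)) — i.e. density.
A: fails — Rom but no z with Roz and Rzm.
B: condition met.
C: condition met.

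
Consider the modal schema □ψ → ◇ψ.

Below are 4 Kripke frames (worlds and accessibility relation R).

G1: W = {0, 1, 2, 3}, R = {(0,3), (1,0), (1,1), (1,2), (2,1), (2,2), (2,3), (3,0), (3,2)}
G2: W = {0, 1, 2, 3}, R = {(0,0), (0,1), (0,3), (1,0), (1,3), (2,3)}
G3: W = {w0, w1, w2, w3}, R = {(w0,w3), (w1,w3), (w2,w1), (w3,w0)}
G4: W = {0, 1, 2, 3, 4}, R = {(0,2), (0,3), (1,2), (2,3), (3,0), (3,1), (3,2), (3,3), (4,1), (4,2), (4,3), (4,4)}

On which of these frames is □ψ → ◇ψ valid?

G1, G3, G4

The schema corresponds to seriality: ∀x ∃y Rxy.
G1: ✓.
G2: fails — world 3 has no successor.
G3: ✓.
G4: ✓.
Valid on: G1, G3, G4.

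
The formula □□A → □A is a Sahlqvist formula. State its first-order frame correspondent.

Density

Suppose □□A→□A is valid. Take Rxy and set V(A)={w : xR²w}. Then □□A at x, so □A at x, so A at y, i.e. ∃z(Rxz∧Rzy).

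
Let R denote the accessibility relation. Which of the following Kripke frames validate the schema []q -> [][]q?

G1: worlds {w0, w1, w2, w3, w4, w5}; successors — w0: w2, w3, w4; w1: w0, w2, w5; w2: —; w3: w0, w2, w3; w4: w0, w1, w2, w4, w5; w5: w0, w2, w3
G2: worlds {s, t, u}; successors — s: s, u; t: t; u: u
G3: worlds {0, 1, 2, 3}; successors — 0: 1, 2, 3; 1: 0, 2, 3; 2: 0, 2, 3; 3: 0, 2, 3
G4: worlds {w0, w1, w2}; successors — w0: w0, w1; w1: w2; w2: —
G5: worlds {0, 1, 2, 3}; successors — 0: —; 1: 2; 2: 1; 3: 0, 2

G2

Frame correspondent (Sahlqvist): forall x forall y forall z (Rxy & Ryz -> Rxz) — i.e. transitivity.
G1: fails — Rw1w5 and Rw5w3 but not Rw1w3.
G2: holds.
G3: fails — R10 and R01 but not R11.
G4: fails — Rw0w1 and Rw1w2 but not Rw0w2.
G5: fails — R12 and R21 but not R11.
Valid on: G2.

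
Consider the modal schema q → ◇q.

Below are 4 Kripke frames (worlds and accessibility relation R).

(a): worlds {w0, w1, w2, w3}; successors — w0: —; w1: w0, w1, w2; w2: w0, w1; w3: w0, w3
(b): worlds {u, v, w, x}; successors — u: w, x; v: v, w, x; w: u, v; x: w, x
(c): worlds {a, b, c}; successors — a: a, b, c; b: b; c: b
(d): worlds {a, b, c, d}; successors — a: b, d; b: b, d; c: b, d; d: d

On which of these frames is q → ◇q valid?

none

Frame correspondent (Sahlqvist): ∀x Rxx — i.e. reflexivity.
(a): fails — world w0 does not see itself.
(b): fails — world u does not see itself.
(c): fails — world c does not see itself.
(d): fails — world a does not see itself.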